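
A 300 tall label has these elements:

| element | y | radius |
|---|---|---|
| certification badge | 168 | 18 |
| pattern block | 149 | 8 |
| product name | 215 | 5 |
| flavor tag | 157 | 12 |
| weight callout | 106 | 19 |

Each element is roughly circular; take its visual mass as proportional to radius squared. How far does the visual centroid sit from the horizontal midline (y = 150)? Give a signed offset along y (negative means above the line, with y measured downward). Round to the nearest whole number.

Weights ∝ r²: certification badge 18² = 324, pattern block 8² = 64, product name 5² = 25, flavor tag 12² = 144, weight callout 19² = 361; Σw = 918.
Σw·y = 324·168 + 64·149 + 25·215 + 144·157 + 361·106 = 130217, so ȳ = 130217/918 ≈ 141.85.
Offset from y = 150: 141.85 − 150 ≈ -8.15.

≈ -8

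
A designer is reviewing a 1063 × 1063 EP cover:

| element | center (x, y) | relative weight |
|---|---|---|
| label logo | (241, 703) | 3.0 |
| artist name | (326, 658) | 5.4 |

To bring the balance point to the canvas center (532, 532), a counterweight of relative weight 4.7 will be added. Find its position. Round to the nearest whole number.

New total weight: (3.0 + 5.4) + 4.7 = 13.1.
x: target moment 13.1×532 = 6969.2; current 3.0·241 + 5.4·326 = 2483.4; the counterweight supplies 4485.8, so x = 4485.8/4.7 ≈ 954.43.
y: target moment 13.1×532 = 6969.2; current 3.0·703 + 5.4·658 = 5662.2; the counterweight supplies 1307.0, so y = 1307.0/4.7 ≈ 278.09.

(954, 278)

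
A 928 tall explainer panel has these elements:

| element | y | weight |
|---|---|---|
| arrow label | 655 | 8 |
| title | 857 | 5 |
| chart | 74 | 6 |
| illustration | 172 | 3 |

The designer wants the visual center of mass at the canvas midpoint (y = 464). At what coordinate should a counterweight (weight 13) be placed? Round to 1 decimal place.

After adding the counterweight, total weight = 8 + 5 + 6 + 3 + 13 = 35.
y: target moment 35×464 = 16240; current 8·655 + 5·857 + 6·74 + 3·172 = 10485; the counterweight supplies 5755, so y = 5755/13 ≈ 442.69.

y ≈ 442.7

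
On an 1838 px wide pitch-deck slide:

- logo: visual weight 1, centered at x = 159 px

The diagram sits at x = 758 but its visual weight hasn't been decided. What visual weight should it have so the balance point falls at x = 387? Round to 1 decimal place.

w ≈ 0.6

Known: weight 1 with moment 1·159 = 159.
Balance at x = 387 requires (159 + w·758) / (1 + w) = 387.
Solving: w = (387·1 − 159) / (758 − 387) = 228 / 371 ≈ 0.61.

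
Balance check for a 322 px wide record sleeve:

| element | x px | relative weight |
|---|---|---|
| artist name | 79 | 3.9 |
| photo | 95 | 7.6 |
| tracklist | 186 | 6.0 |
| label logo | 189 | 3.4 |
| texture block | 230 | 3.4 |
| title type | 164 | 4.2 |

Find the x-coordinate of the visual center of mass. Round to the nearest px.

Σw = 3.9 + 7.6 + 6.0 + 3.4 + 3.4 + 4.2 = 28.5.
x-moment: 3.9·79 + 7.6·95 + 6.0·186 + 3.4·189 + 3.4·230 + 4.2·164 = 4259.5; centroid 4259.5/28.5 ≈ 149.46.

x ≈ 149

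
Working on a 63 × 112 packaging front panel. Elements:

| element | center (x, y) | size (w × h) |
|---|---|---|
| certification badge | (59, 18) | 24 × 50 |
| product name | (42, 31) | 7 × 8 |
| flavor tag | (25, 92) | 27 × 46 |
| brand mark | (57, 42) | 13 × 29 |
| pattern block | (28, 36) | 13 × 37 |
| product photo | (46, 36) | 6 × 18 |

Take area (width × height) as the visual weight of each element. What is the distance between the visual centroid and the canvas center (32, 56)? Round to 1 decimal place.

Taking area as weight: certification badge 24·50 = 1200, product name 7·8 = 56, flavor tag 27·46 = 1242, brand mark 13·29 = 377, pattern block 13·37 = 481, product photo 6·18 = 108. Sum 3464.
Σw·x = 144127; x̄ = 144127/3464 ≈ 41.61.
Σw·y = 174638; ȳ = 174638/3464 ≈ 50.42.
From (32, 56): dx = 9.61, dy = -5.58, so the distance is √(dx²+dy²) ≈ 11.11.

≈ 11.1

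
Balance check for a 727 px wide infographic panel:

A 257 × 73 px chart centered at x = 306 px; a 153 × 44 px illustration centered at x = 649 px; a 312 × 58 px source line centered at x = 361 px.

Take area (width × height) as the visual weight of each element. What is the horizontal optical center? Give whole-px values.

Taking area as weight: chart 257·73 = 18761, illustration 153·44 = 6732, source line 312·58 = 18096. Sum 43589.
Σw·x = 18761·306 + 6732·649 + 18096·361 = 16642590, so x̄ = 16642590/43589 ≈ 381.81.

x ≈ 382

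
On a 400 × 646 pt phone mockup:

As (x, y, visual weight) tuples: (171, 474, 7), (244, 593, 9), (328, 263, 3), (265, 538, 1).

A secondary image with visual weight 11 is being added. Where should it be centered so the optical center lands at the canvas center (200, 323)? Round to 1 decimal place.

New total weight: (7 + 9 + 3 + 1) + 11 = 31.
x: target moment 31×200 = 6200; current 7·171 + 9·244 + 3·328 + 1·265 = 4642; the secondary image supplies 1558, so x = 1558/11 ≈ 141.64.
y: target moment 31×323 = 10013; current 7·474 + 9·593 + 3·263 + 1·538 = 9982; the secondary image supplies 31, so y = 31/11 ≈ 2.82.

(141.6, 2.8)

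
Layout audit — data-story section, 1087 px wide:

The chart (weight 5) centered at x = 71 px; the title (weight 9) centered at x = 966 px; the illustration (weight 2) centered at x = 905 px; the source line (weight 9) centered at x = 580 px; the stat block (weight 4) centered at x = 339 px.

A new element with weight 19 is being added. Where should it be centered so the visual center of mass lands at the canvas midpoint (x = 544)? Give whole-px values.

x ≈ 457

With the new element, Σw becomes 5 + 9 + 2 + 9 + 4 + 19 = 48.
x: need Σw·x = 48·544 = 26112. Existing = 5·71 + 9·966 + 2·905 + 9·580 + 4·339 = 17435. Remainder 8677 / 19 ≈ 456.68.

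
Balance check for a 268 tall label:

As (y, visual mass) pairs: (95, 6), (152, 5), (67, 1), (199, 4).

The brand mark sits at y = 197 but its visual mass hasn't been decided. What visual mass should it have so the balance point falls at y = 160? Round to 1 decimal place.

Fixed elements: Σw = 6 + 5 + 1 + 4 = 16, Σw·y = 6·95 + 5·152 + 1·67 + 4·199 = 2193.
Set Σw·y/Σw = 160: (2193 + 197w) = 160·(16 + w).
Solving: w = (160·16 − 2193) / (197 − 160) = 367 / 37 ≈ 9.92.

w ≈ 9.9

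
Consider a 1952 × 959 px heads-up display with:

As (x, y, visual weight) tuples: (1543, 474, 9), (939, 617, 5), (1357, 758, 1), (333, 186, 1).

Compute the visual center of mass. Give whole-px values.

(1267, 518)

Σw = 9 + 5 + 1 + 1 = 16.
x: (9·1543 + 5·939 + 1·1357 + 1·333) / 16 = 20272 / 16 ≈ 1267.00
y: (9·474 + 5·617 + 1·758 + 1·186) / 16 = 8295 / 16 ≈ 518.44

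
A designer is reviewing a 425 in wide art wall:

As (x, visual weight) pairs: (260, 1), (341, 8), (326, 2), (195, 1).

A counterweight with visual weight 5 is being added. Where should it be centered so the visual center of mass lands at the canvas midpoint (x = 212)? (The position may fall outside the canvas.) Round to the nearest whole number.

After adding the counterweight, total weight = 1 + 8 + 2 + 1 + 5 = 17.
x: target moment 17×212 = 3604; current 1·260 + 8·341 + 2·326 + 1·195 = 3835; the counterweight supplies -231, so x = -231/5 ≈ -46.20.

x ≈ -46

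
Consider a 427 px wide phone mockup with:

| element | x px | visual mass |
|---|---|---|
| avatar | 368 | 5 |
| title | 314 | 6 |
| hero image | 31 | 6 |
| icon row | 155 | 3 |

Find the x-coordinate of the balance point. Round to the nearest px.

Total weight = 5 + 6 + 6 + 3 = 20.
Σw·x = 5·368 + 6·314 + 6·31 + 3·155 = 4375, so x̄ = 4375/20 ≈ 218.75.

x ≈ 219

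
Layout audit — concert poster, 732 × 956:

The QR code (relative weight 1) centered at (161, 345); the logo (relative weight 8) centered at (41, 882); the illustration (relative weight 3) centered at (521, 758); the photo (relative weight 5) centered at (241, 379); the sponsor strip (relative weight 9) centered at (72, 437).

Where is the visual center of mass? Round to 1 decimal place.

Σw = 1 + 8 + 3 + 5 + 9 = 26.
Σw·x = 1·161 + 8·41 + 3·521 + 5·241 + 9·72 = 3905, so x̄ = 3905/26 ≈ 150.19.
Σw·y = 1·345 + 8·882 + 3·758 + 5·379 + 9·437 = 15503, so ȳ = 15503/26 ≈ 596.27.

(150.2, 596.3)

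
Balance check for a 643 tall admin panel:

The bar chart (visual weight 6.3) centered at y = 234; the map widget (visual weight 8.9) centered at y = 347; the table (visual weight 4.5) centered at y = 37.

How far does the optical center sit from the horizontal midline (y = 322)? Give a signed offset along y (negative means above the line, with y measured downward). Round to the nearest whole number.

Weights sum to 6.3 + 8.9 + 4.5 = 19.7.
y-moment: 6.3·234 + 8.9·347 + 4.5·37 = 4729.0; centroid 4729.0/19.7 ≈ 240.05.
Offset from y = 322: 240.05 − 322 ≈ -81.95.

≈ -82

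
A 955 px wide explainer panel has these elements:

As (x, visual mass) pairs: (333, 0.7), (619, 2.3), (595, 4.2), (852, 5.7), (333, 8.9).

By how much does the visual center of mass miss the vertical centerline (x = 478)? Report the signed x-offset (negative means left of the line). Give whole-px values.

≈ 71 px

Σw = 0.7 + 2.3 + 4.2 + 5.7 + 8.9 = 21.8.
x: (0.7·333 + 2.3·619 + 4.2·595 + 5.7·852 + 8.9·333) / 21.8 = 11975.9 / 21.8 ≈ 549.35
Offset from x = 478: 549.35 − 478 ≈ 71.35.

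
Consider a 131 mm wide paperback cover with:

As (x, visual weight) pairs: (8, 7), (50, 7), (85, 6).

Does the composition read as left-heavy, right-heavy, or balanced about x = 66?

Σw = 7 + 7 + 6 = 20.
x: (7·8 + 7·50 + 6·85) / 20 = 916 / 20 ≈ 45.80
Since 45.8 is left of 66, the composition reads left-heavy.

left-heavy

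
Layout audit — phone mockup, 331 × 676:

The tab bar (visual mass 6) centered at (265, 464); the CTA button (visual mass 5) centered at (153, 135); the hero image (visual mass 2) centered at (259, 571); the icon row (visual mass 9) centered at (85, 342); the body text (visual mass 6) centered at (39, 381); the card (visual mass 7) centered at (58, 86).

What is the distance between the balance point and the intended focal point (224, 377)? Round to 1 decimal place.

Σw = 6 + 5 + 2 + 9 + 6 + 7 = 35.
x-moment: 6·265 + 5·153 + 2·259 + 9·85 + 6·39 + 7·58 = 4278; centroid 4278/35 ≈ 122.23.
y-moment: 6·464 + 5·135 + 2·571 + 9·342 + 6·381 + 7·86 = 10567; centroid 10567/35 ≈ 301.91.
Offset from (224, 377): Δx ≈ -101.77, Δy ≈ -75.09; distance = √(Δx² + Δy²) ≈ 126.47.

≈ 126.5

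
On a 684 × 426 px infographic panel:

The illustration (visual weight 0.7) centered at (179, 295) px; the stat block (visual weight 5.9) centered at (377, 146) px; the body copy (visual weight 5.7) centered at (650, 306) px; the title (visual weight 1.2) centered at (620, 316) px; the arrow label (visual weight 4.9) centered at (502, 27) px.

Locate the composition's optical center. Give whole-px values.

(503, 181)

Weights sum to 0.7 + 5.9 + 5.7 + 1.2 + 4.9 = 18.4.
x-moment: 0.7·179 + 5.9·377 + 5.7·650 + 1.2·620 + 4.9·502 = 9258.4; centroid 9258.4/18.4 ≈ 503.17.
y-moment: 0.7·295 + 5.9·146 + 5.7·306 + 1.2·316 + 4.9·27 = 3323.6; centroid 3323.6/18.4 ≈ 180.63.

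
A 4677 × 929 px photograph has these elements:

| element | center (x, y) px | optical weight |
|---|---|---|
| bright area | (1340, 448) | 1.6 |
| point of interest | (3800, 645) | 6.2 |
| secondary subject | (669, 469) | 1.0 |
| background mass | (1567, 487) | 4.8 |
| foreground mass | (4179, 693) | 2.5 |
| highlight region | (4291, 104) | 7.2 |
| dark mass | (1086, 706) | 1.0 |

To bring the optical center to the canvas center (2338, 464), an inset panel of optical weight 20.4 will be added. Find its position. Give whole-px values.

(1382, 492)

New total weight: (1.6 + 6.2 + 1.0 + 4.8 + 2.5 + 7.2 + 1.0) + 20.4 = 44.7.
x: target moment 44.7×2338 = 104508.6; current 1.6·1340 + 6.2·3800 + 1.0·669 + 4.8·1567 + 2.5·4179 + 7.2·4291 + 1.0·1086 = 76323.3; the inset panel supplies 28185.3, so x = 28185.3/20.4 ≈ 1381.63.
y: target moment 44.7×464 = 20740.8; current 1.6·448 + 6.2·645 + 1.0·469 + 4.8·487 + 2.5·693 + 7.2·104 + 1.0·706 = 10709.7; the inset panel supplies 10031.1, so y = 10031.1/20.4 ≈ 491.72.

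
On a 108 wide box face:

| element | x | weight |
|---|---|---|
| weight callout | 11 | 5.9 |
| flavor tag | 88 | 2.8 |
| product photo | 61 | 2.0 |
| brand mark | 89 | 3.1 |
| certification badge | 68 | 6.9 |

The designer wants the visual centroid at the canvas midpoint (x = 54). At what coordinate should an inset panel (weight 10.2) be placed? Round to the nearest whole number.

x ≈ 48

New total weight: (5.9 + 2.8 + 2.0 + 3.1 + 6.9) + 10.2 = 30.9.
x: target moment 30.9×54 = 1668.6; current 5.9·11 + 2.8·88 + 2.0·61 + 3.1·89 + 6.9·68 = 1178.4; the inset panel supplies 490.2, so x = 490.2/10.2 ≈ 48.06.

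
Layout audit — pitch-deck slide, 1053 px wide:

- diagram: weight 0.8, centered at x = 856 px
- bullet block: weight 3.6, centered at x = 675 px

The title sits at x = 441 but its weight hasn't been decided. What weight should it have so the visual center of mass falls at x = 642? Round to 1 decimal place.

w ≈ 1.4

Known weights sum to 0.8 + 3.6 = 4.4; their moment is 0.8·856 + 3.6·675 = 3114.8.
Balance at x = 642 requires (3114.8 + w·441) / (4.4 + w) = 642.
Solving: w = (642·4.4 − 3114.8) / (441 − 642) = -290.0 / -201 ≈ 1.44.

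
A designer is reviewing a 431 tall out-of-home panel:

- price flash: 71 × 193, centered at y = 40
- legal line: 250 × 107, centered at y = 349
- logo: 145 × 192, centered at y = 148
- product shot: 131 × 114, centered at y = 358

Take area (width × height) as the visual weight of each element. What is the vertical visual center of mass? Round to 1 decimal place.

y ≈ 232.5

Areas → weights: price flash 71·193 = 13703, legal line 250·107 = 26750, logo 145·192 = 27840, product shot 131·114 = 14934; Σw = 83227.
y: (13703·40 + 26750·349 + 27840·148 + 14934·358) / 83227 = 19350562 / 83227 ≈ 232.50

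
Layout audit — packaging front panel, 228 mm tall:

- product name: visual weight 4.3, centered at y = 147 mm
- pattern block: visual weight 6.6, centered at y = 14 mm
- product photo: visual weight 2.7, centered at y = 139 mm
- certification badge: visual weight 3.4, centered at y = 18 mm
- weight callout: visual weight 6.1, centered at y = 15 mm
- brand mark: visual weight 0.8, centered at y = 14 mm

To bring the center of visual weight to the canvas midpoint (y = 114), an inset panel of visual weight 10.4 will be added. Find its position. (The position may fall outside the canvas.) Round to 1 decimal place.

y ≈ 254.5

New total weight: (4.3 + 6.6 + 2.7 + 3.4 + 6.1 + 0.8) + 10.4 = 34.3.
y: need Σw·y = 34.3·114 = 3910.2. Existing = 4.3·147 + 6.6·14 + 2.7·139 + 3.4·18 + 6.1·15 + 0.8·14 = 1263.7. Remainder 2646.5 / 10.4 ≈ 254.47.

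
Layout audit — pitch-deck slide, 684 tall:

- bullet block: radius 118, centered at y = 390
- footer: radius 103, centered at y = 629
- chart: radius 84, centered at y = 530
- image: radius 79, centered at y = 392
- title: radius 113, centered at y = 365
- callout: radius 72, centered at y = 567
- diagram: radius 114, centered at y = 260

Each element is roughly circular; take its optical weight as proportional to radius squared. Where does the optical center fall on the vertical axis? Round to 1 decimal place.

y ≈ 425.5

r² weights: bullet block 118² = 13924, footer 103² = 10609, chart 84² = 7056, image 79² = 6241, title 113² = 12769, callout 72² = 5184, diagram 114² = 12996. Total = 68779.
y-moment: 13924·390 + 10609·629 + 7056·530 + 6241·392 + 12769·365 + 5184·567 + 12996·260 = 29268546; centroid 29268546/68779 ≈ 425.54.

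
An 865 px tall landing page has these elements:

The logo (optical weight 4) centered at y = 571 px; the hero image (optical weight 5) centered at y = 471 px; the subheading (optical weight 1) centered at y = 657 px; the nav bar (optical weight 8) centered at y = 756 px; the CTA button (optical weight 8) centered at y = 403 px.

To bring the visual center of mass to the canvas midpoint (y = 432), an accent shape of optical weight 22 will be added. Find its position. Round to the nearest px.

y ≈ 280

After adding the accent shape, total weight = 4 + 5 + 1 + 8 + 8 + 22 = 48.
Along y: (14568 + 22·y) / 48 = 432 (existing moment 4·571 + 5·471 + 1·657 + 8·756 + 8·403 = 14568) ⇒ y = (20736 − 14568) / 22 ≈ 280.36.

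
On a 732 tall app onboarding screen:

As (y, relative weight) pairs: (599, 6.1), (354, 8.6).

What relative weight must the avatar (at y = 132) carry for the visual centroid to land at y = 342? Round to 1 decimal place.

Known weights sum to 6.1 + 8.6 = 14.7; their moment is 6.1·599 + 8.6·354 = 6698.3.
Balance at y = 342 requires (6698.3 + w·132) / (14.7 + w) = 342.
So w = (342·14.7 − 6698.3)/(132 − 342) = -1670.9/-210 ≈ 7.96.

w ≈ 8.0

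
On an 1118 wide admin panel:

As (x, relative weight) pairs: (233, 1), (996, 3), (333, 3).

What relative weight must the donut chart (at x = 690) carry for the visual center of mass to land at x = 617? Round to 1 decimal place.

w ≈ 1.4

Known weights sum to 1 + 3 + 3 = 7; their moment is 1·233 + 3·996 + 3·333 = 4220.
For the centroid to hit 617: (4220 + w·690) / (7 + w) = 617.
So w = (617·7 − 4220)/(690 − 617) = 99/73 ≈ 1.36.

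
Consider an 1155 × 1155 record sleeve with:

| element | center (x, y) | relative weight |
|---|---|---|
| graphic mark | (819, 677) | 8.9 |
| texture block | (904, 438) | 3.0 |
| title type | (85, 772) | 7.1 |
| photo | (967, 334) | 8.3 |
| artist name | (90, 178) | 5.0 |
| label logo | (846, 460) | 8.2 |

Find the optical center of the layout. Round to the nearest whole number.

Σw = 8.9 + 3.0 + 7.1 + 8.3 + 5.0 + 8.2 = 40.5.
x-moment: 8.9·819 + 3.0·904 + 7.1·85 + 8.3·967 + 5.0·90 + 8.2·846 = 26017.9; centroid 26017.9/40.5 ≈ 642.42.
y-moment: 8.9·677 + 3.0·438 + 7.1·772 + 8.3·334 + 5.0·178 + 8.2·460 = 20254.7; centroid 20254.7/40.5 ≈ 500.12.

(642, 500)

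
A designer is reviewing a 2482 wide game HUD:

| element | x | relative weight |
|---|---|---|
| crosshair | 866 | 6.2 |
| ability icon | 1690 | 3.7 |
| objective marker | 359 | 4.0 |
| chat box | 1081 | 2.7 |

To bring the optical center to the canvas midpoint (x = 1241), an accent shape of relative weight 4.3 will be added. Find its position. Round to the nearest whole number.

x ≈ 2316

With the accent shape, Σw becomes 6.2 + 3.7 + 4.0 + 2.7 + 4.3 = 20.9.
x: target moment 20.9×1241 = 25936.9; current 6.2·866 + 3.7·1690 + 4.0·359 + 2.7·1081 = 15976.9; the accent shape supplies 9960.0, so x = 9960.0/4.3 ≈ 2316.28.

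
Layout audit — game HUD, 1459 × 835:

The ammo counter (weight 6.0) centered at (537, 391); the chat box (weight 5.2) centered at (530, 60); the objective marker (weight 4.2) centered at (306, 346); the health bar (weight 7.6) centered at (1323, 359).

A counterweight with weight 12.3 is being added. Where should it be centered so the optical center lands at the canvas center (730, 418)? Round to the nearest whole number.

(687, 644)

After adding the counterweight, total weight = 6.0 + 5.2 + 4.2 + 7.6 + 12.3 = 35.3.
x: target moment 35.3×730 = 25769.0; current 6.0·537 + 5.2·530 + 4.2·306 + 7.6·1323 = 17318.0; the counterweight supplies 8451.0, so x = 8451.0/12.3 ≈ 687.07.
y: target moment 35.3×418 = 14755.4; current 6.0·391 + 5.2·60 + 4.2·346 + 7.6·359 = 6839.6; the counterweight supplies 7915.8, so y = 7915.8/12.3 ≈ 643.56.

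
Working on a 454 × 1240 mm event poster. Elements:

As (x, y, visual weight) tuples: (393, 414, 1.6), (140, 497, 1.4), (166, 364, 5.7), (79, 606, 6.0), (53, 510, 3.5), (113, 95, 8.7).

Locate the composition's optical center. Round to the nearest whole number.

(127, 360)

Weights sum to 1.6 + 1.4 + 5.7 + 6.0 + 3.5 + 8.7 = 26.9.
x: moment 3413.6 / weight 26.9 ≈ 126.90
Σw·y = 9680.5; ȳ = 9680.5/26.9 ≈ 359.87.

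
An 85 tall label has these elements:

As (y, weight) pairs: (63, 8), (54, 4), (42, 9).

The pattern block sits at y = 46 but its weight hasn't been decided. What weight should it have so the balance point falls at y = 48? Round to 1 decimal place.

Known weights sum to 8 + 4 + 9 = 21; their moment is 8·63 + 4·54 + 9·42 = 1098.
Set Σw·y/Σw = 48: (1098 + 46w) = 48·(21 + w).
So w = (48·21 − 1098)/(46 − 48) = -90/-2 ≈ 45.00.

w ≈ 45.0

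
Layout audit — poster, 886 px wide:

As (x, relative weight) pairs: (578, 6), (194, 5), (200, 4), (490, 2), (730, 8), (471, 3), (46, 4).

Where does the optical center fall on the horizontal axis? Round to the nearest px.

Weights sum to 6 + 5 + 4 + 2 + 8 + 3 + 4 = 32.
x: moment 13655 / weight 32 ≈ 426.72

x ≈ 427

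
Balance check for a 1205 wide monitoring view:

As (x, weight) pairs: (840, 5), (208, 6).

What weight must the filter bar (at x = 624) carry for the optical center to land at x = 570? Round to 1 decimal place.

w ≈ 15.2

Fixed elements: Σw = 5 + 6 = 11, Σw·x = 5·840 + 6·208 = 5448.
For the centroid to hit 570: (5448 + w·624) / (11 + w) = 570.
So w = (570·11 − 5448)/(624 − 570) = 822/54 ≈ 15.22.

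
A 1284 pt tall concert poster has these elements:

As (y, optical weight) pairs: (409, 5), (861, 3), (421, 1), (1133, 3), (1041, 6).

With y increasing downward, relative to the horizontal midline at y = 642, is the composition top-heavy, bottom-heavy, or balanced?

Weights sum to 5 + 3 + 1 + 3 + 6 = 18.
y-moment: 5·409 + 3·861 + 1·421 + 3·1133 + 6·1041 = 14694; centroid 14694/18 ≈ 816.33.
Since 816.3 is below (larger y than) 642, the composition reads bottom-heavy.

bottom-heavy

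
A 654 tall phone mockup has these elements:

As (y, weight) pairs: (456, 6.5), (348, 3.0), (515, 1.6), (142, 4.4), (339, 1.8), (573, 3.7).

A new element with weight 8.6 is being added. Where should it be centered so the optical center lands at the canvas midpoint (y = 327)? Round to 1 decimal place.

y ≈ 173.5

With the new element, Σw becomes 6.5 + 3.0 + 1.6 + 4.4 + 1.8 + 3.7 + 8.6 = 29.6.
y: need Σw·y = 29.6·327 = 9679.2. Existing = 6.5·456 + 3.0·348 + 1.6·515 + 4.4·142 + 1.8·339 + 3.7·573 = 8187.1. Remainder 1492.1 / 8.6 ≈ 173.50.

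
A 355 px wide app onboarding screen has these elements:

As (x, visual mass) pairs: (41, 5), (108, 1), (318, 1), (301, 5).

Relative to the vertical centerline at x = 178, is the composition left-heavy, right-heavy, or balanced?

balanced

Weights sum to 5 + 1 + 1 + 5 = 12.
x: (5·41 + 1·108 + 1·318 + 5·301) / 12 = 2136 / 12 ≈ 178.00
That equals the midline 178 — balanced.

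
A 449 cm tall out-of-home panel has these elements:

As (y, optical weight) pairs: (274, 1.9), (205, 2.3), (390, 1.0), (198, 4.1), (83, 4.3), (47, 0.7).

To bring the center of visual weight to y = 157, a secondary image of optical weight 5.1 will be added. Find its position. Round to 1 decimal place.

New total weight: (1.9 + 2.3 + 1.0 + 4.1 + 4.3 + 0.7) + 5.1 = 19.4.
Along y: (2583.7 + 5.1·y) / 19.4 = 157 (existing moment 1.9·274 + 2.3·205 + 1.0·390 + 4.1·198 + 4.3·83 + 0.7·47 = 2583.7) ⇒ y = (3045.8 − 2583.7) / 5.1 ≈ 90.61.

y ≈ 90.6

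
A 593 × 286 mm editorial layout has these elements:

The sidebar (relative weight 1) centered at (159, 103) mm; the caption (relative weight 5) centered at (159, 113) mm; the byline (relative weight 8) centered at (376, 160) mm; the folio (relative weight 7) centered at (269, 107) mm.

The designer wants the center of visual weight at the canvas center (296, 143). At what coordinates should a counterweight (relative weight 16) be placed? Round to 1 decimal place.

After adding the counterweight, total weight = 1 + 5 + 8 + 7 + 16 = 37.
Along x: (5845 + 16·x) / 37 = 296 (existing moment 1·159 + 5·159 + 8·376 + 7·269 = 5845) ⇒ x = (10952 − 5845) / 16 ≈ 319.19.
Along y: (2697 + 16·y) / 37 = 143 (existing moment 1·103 + 5·113 + 8·160 + 7·107 = 2697) ⇒ y = (5291 − 2697) / 16 ≈ 162.12.

(319.2, 162.1)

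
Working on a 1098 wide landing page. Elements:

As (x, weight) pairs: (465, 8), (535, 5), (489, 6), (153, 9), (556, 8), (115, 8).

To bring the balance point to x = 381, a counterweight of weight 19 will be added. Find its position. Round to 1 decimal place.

After adding the counterweight, total weight = 8 + 5 + 6 + 9 + 8 + 8 + 19 = 63.
x: target moment 63×381 = 24003; current 8·465 + 5·535 + 6·489 + 9·153 + 8·556 + 8·115 = 16074; the counterweight supplies 7929, so x = 7929/19 ≈ 417.32.

x ≈ 417.3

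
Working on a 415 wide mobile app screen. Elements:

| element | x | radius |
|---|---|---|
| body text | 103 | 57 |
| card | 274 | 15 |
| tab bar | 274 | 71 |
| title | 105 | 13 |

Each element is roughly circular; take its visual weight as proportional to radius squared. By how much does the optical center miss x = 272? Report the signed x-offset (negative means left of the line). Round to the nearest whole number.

Weights ∝ r²: body text 57² = 3249, card 15² = 225, tab bar 71² = 5041, title 13² = 169; Σw = 8684.
x-moment: 3249·103 + 225·274 + 5041·274 + 169·105 = 1795276; centroid 1795276/8684 ≈ 206.73.
Difference: 206.73 − 272 ≈ -65.27.

≈ -65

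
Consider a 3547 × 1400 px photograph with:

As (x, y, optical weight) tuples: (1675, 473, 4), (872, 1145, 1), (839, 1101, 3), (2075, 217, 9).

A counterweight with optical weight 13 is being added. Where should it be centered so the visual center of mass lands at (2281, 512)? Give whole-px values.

With the counterweight, Σw becomes 4 + 1 + 3 + 9 + 13 = 30.
x: need Σw·x = 30·2281 = 68430. Existing = 4·1675 + 1·872 + 3·839 + 9·2075 = 28764. Remainder 39666 / 13 ≈ 3051.23.
y: need Σw·y = 30·512 = 15360. Existing = 4·473 + 1·1145 + 3·1101 + 9·217 = 8293. Remainder 7067 / 13 ≈ 543.62.

(3051, 544)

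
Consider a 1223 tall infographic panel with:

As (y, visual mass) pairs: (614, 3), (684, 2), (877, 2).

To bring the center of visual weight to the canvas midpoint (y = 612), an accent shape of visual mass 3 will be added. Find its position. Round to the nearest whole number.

y ≈ 385

New total weight: (3 + 2 + 2) + 3 = 10.
y: target moment 10×612 = 6120; current 3·614 + 2·684 + 2·877 = 4964; the accent shape supplies 1156, so y = 1156/3 ≈ 385.33.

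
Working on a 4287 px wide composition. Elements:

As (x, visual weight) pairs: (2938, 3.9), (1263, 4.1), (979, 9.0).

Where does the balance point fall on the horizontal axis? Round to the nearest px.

x ≈ 1497

Total weight = 3.9 + 4.1 + 9.0 = 17.0.
Σw·x = 3.9·2938 + 4.1·1263 + 9.0·979 = 25447.5, so x̄ = 25447.5/17.0 ≈ 1496.91.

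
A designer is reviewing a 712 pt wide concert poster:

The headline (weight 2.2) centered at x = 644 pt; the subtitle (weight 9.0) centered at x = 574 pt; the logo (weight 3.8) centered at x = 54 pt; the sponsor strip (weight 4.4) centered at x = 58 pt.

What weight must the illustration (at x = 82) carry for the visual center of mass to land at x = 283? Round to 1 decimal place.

Fixed elements: Σw = 2.2 + 9.0 + 3.8 + 4.4 = 19.4, Σw·x = 2.2·644 + 9.0·574 + 3.8·54 + 4.4·58 = 7043.2.
Set Σw·x/Σw = 283: (7043.2 + 82w) = 283·(19.4 + w).
Solving: w = (283·19.4 − 7043.2) / (82 − 283) = -1553.0 / -201 ≈ 7.73.

w ≈ 7.7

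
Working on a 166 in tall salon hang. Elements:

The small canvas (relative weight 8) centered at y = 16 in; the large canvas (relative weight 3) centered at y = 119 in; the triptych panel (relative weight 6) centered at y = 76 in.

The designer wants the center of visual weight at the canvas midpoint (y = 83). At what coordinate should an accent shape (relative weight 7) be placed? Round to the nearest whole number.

y ≈ 150

New total weight: (8 + 3 + 6) + 7 = 24.
y: target moment 24×83 = 1992; current 8·16 + 3·119 + 6·76 = 941; the accent shape supplies 1051, so y = 1051/7 ≈ 150.14.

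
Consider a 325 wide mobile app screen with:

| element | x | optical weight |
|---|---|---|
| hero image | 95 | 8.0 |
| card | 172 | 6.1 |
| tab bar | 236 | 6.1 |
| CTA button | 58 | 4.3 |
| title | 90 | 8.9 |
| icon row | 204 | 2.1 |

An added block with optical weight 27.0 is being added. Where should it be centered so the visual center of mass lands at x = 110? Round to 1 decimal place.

x ≈ 79.5

New total weight: (8.0 + 6.1 + 6.1 + 4.3 + 8.9 + 2.1) + 27.0 = 62.5.
Along x: (4727.6 + 27.0·x) / 62.5 = 110 (existing moment 8.0·95 + 6.1·172 + 6.1·236 + 4.3·58 + 8.9·90 + 2.1·204 = 4727.6) ⇒ x = (6875.0 − 4727.6) / 27.0 ≈ 79.53.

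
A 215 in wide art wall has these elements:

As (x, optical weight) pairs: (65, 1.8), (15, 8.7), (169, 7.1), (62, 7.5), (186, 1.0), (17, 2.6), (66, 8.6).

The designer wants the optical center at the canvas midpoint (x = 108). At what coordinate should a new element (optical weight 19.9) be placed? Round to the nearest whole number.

x ≈ 174

After adding the new element, total weight = 1.8 + 8.7 + 7.1 + 7.5 + 1.0 + 2.6 + 8.6 + 19.9 = 57.2.
x: target moment 57.2×108 = 6177.6; current 1.8·65 + 8.7·15 + 7.1·169 + 7.5·62 + 1.0·186 + 2.6·17 + 8.6·66 = 2710.2; the new element supplies 3467.4, so x = 3467.4/19.9 ≈ 174.24.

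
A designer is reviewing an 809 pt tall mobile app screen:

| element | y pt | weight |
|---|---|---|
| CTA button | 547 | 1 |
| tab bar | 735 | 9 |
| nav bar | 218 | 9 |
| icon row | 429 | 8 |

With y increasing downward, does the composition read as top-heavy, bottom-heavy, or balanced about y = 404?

Total weight = 1 + 9 + 9 + 8 = 27.
y-moment: 1·547 + 9·735 + 9·218 + 8·429 = 12556; centroid 12556/27 ≈ 465.04.
465.0 lies below (larger y than) the midline 404, so the layout is bottom-heavy.

bottom-heavy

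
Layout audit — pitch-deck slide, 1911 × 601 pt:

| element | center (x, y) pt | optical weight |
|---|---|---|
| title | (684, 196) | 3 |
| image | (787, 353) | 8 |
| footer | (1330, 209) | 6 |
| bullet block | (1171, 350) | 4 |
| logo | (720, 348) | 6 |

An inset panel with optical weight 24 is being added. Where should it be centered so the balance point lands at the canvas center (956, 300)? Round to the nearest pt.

With the inset panel, Σw becomes 3 + 8 + 6 + 4 + 6 + 24 = 51.
Along x: (25332 + 24·x) / 51 = 956 (existing moment 3·684 + 8·787 + 6·1330 + 4·1171 + 6·720 = 25332) ⇒ x = (48756 − 25332) / 24 ≈ 976.00.
Along y: (8154 + 24·y) / 51 = 300 (existing moment 3·196 + 8·353 + 6·209 + 4·350 + 6·348 = 8154) ⇒ y = (15300 − 8154) / 24 ≈ 297.75.

(976, 298)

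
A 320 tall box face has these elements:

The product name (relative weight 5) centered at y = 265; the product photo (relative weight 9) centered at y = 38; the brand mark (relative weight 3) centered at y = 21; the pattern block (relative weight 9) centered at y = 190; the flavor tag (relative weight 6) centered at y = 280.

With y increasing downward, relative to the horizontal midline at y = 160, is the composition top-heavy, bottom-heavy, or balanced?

Σw = 5 + 9 + 3 + 9 + 6 = 32.
y-moment: 5·265 + 9·38 + 3·21 + 9·190 + 6·280 = 5120; centroid 5120/32 ≈ 160.00.
That equals the midline 160 — balanced.

balanced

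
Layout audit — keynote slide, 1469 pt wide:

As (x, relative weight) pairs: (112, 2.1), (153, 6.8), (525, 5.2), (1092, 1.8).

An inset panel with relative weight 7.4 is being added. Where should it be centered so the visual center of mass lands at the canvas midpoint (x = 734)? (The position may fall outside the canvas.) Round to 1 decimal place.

With the inset panel, Σw becomes 2.1 + 6.8 + 5.2 + 1.8 + 7.4 = 23.3.
x: need Σw·x = 23.3·734 = 17102.2. Existing = 2.1·112 + 6.8·153 + 5.2·525 + 1.8·1092 = 5971.2. Remainder 11131.0 / 7.4 ≈ 1504.19.

x ≈ 1504.2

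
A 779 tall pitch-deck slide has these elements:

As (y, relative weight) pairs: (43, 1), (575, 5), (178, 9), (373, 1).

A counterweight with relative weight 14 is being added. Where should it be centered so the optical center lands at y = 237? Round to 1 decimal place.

y ≈ 158.4

After adding the counterweight, total weight = 1 + 5 + 9 + 1 + 14 = 30.
Along y: (4893 + 14·y) / 30 = 237 (existing moment 1·43 + 5·575 + 9·178 + 1·373 = 4893) ⇒ y = (7110 − 4893) / 14 ≈ 158.36.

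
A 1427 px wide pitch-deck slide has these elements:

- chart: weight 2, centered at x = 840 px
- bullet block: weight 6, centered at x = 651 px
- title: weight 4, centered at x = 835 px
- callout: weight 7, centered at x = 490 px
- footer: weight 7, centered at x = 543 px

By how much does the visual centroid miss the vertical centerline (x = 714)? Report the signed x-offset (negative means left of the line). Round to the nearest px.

Weights sum to 2 + 6 + 4 + 7 + 7 = 26.
Σw·x = 2·840 + 6·651 + 4·835 + 7·490 + 7·543 = 16157, so x̄ = 16157/26 ≈ 621.42.
Against x = 714, that's 621.42 − 714 = -92.58.

≈ -93 px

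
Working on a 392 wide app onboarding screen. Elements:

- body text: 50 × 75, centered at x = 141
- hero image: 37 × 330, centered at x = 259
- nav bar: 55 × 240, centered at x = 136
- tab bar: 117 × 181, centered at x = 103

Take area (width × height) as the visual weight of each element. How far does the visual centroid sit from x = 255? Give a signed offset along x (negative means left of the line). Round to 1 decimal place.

≈ -102.7

Areas: body text 50·75 = 3750, hero image 37·330 = 12210, nav bar 55·240 = 13200, tab bar 117·181 = 21177. Total weight = 50337.
x-moment: 3750·141 + 12210·259 + 13200·136 + 21177·103 = 7667571; centroid 7667571/50337 ≈ 152.32.
Against x = 255, that's 152.32 − 255 = -102.68.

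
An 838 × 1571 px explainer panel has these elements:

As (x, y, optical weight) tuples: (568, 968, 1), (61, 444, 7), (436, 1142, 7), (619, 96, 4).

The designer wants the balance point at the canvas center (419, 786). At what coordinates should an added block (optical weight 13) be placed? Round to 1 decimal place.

(529.6, 976.8)

With the added block, Σw becomes 1 + 7 + 7 + 4 + 13 = 32.
x: target moment 32×419 = 13408; current 1·568 + 7·61 + 7·436 + 4·619 = 6523; the added block supplies 6885, so x = 6885/13 ≈ 529.62.
y: target moment 32×786 = 25152; current 1·968 + 7·444 + 7·1142 + 4·96 = 12454; the added block supplies 12698, so y = 12698/13 ≈ 976.77.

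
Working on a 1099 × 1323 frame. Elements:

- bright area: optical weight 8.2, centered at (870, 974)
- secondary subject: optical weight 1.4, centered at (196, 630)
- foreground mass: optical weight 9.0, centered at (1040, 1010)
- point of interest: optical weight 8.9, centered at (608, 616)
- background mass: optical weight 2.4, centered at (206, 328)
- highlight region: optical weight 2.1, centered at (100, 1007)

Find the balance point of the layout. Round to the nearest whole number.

Total weight = 8.2 + 1.4 + 9.0 + 8.9 + 2.4 + 2.1 = 32.0.
x-moment: 8.2·870 + 1.4·196 + 9.0·1040 + 8.9·608 + 2.4·206 + 2.1·100 = 22884.0; centroid 22884.0/32.0 ≈ 715.12.
y-moment: 8.2·974 + 1.4·630 + 9.0·1010 + 8.9·616 + 2.4·328 + 2.1·1007 = 26343.1; centroid 26343.1/32.0 ≈ 823.22.

(715, 823)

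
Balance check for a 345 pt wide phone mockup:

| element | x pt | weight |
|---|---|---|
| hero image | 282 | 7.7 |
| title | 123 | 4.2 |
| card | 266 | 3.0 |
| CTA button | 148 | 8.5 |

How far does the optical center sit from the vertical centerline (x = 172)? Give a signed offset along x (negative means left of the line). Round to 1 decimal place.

≈ 30.7 pt

Σw = 7.7 + 4.2 + 3.0 + 8.5 = 23.4.
x-moment: 7.7·282 + 4.2·123 + 3.0·266 + 8.5·148 = 4744.0; centroid 4744.0/23.4 ≈ 202.74.
Difference: 202.74 − 172 ≈ 30.74.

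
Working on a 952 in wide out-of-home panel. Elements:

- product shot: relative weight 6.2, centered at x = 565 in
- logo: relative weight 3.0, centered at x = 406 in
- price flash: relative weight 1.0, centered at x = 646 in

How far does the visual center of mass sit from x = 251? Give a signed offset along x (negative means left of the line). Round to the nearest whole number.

Weights sum to 6.2 + 3.0 + 1.0 = 10.2.
Σw·x = 6.2·565 + 3.0·406 + 1.0·646 = 5367.0, so x̄ = 5367.0/10.2 ≈ 526.18.
Offset from x = 251: 526.18 − 251 ≈ 275.18.

≈ 275 in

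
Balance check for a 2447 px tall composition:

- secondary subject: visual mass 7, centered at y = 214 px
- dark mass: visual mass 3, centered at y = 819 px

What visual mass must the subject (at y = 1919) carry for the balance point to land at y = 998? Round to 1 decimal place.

w ≈ 6.5

Fixed elements: Σw = 7 + 3 = 10, Σw·y = 7·214 + 3·819 = 3955.
Balance at y = 998 requires (3955 + w·1919) / (10 + w) = 998.
So w = (998·10 − 3955)/(1919 − 998) = 6025/921 ≈ 6.54.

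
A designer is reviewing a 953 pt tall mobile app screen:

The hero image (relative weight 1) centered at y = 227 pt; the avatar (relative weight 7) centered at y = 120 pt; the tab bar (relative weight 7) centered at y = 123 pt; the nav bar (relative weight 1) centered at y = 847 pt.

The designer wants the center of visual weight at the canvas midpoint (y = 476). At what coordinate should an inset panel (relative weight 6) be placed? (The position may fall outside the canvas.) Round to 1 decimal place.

y ≈ 1282.8

After adding the inset panel, total weight = 1 + 7 + 7 + 1 + 6 = 22.
Along y: (2775 + 6·y) / 22 = 476 (existing moment 1·227 + 7·120 + 7·123 + 1·847 = 2775) ⇒ y = (10472 − 2775) / 6 ≈ 1282.83.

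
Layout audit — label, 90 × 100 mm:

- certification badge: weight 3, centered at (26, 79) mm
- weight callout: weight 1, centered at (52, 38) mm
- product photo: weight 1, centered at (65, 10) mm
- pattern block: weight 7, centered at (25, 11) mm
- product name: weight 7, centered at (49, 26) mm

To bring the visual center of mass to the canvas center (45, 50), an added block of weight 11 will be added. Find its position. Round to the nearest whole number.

(58, 87)

With the added block, Σw becomes 3 + 1 + 1 + 7 + 7 + 11 = 30.
Along x: (713 + 11·x) / 30 = 45 (existing moment 3·26 + 1·52 + 1·65 + 7·25 + 7·49 = 713) ⇒ x = (1350 − 713) / 11 ≈ 57.91.
Along y: (544 + 11·y) / 30 = 50 (existing moment 3·79 + 1·38 + 1·10 + 7·11 + 7·26 = 544) ⇒ y = (1500 − 544) / 11 ≈ 86.91.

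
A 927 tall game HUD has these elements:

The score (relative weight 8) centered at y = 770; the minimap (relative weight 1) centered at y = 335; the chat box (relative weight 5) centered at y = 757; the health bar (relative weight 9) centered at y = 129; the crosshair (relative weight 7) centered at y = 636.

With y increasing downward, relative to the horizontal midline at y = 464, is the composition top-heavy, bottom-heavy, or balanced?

Total weight = 8 + 1 + 5 + 9 + 7 = 30.
y-moment: 8·770 + 1·335 + 5·757 + 9·129 + 7·636 = 15893; centroid 15893/30 ≈ 529.77.
Since 529.8 is below (larger y than) 464, the composition reads bottom-heavy.

bottom-heavy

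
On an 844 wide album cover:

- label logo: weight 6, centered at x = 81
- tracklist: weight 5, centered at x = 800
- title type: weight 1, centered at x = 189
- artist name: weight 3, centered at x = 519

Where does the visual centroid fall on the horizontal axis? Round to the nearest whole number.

Weights sum to 6 + 5 + 1 + 3 = 15.
Σw·x = 6·81 + 5·800 + 1·189 + 3·519 = 6232, so x̄ = 6232/15 ≈ 415.47.

x ≈ 415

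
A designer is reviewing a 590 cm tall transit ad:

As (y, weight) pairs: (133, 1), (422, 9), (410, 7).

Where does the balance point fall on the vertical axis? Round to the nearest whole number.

Weights sum to 1 + 9 + 7 = 17.
Σw·y = 1·133 + 9·422 + 7·410 = 6801, so ȳ = 6801/17 ≈ 400.06.

y ≈ 400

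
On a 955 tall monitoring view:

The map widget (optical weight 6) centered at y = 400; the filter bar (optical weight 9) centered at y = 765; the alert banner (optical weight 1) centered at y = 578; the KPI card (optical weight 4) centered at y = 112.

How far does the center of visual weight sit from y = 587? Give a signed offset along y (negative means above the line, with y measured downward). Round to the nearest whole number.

≈ -71

Weights sum to 6 + 9 + 1 + 4 = 20.
Σw·y = 6·400 + 9·765 + 1·578 + 4·112 = 10311, so ȳ = 10311/20 ≈ 515.55.
Offset from y = 587: 515.55 − 587 ≈ -71.45.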